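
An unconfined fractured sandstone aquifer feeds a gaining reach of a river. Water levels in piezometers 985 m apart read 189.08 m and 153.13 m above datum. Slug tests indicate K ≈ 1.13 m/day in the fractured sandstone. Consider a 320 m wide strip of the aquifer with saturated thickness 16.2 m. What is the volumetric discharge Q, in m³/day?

Cross-sectional area A = 320 × 16.2 = 5184 m².
Hydraulic gradient i = (189.08 − 153.13) / 985 = 35.95 / 985 = 0.03650.
Darcy's law: Q = K · A · i = 1.130 × 5184 × 0.03650 = 213.8 m³/day.

214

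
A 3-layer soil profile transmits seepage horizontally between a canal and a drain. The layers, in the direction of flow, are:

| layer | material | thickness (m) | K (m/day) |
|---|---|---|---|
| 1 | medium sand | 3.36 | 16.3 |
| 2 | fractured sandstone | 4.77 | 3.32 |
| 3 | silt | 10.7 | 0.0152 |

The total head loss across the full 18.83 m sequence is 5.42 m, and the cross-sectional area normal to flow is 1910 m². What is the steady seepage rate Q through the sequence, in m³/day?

14.7

Flow is perpendicular to layering, so the layers act in series and the equivalent K is the thickness-weighted harmonic mean.
Total thickness L = 3.36 + 4.77 + 10.7 = 18.83 m.
Σ(b_i/K_i) = 3.36/16.3 + 4.77/3.32 + 10.7/0.0152 = 705.6 d.
K_eq = L / Σ(b_i/K_i) = 18.83 / 705.6 = 0.02669 m/day.
Q = K_eq · A · (Δh/L) = 0.02669 × 1910 × (5.42/18.83) = 14.67 m³/day.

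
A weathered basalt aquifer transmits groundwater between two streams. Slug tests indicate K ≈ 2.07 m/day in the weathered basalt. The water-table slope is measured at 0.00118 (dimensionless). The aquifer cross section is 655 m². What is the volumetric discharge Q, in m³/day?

Hydraulic gradient i = 0.00118.
Darcy's law: Q = K · A · i = 2.070 × 655.0 × 0.001180 = 1.600 m³/day.

1.60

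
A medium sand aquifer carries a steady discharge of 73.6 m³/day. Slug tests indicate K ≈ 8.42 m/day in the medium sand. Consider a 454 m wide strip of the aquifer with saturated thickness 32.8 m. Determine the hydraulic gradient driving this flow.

Cross-sectional area A = 454 × 32.8 = 14891 m².
From Q = K·A·i, i = Q / (K·A) = 73.6 / (8.420 × 14891) = 0.0005870.

0.000587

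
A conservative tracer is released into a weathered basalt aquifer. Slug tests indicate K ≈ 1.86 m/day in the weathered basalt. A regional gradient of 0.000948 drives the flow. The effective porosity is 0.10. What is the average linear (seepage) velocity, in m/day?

0.0176

Hydraulic gradient i = 0.000948.
Darcy flux q = K · i = 1.860 × 0.0009480 = 0.001763 m/day.
Seepage velocity v = q / n_e = 0.001763 / 0.10 = 0.01763 m/day.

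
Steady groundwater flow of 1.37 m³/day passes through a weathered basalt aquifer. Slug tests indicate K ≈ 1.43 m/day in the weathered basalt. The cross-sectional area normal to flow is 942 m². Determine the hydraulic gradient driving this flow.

From Q = K·A·i, i = Q / (K·A) = 1.37 / (1.430 × 942.0) = 0.001017.

0.00102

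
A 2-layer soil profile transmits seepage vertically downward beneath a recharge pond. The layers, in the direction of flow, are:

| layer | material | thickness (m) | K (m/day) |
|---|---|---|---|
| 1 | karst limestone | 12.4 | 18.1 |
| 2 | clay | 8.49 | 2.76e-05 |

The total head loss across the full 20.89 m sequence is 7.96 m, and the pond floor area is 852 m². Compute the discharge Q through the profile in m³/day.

Flow is perpendicular to layering, so the layers act in series and the equivalent K is the thickness-weighted harmonic mean.
Total thickness L = 12.4 + 8.49 = 20.89 m.
Σ(b_i/K_i) = 12.4/18.1 + 8.49/2.76e-05 = 3.076e+05 d.
K_eq = L / Σ(b_i/K_i) = 20.89 / 3.076e+05 = 6.791e-05 m/day.
Q = K_eq · A · (Δh/L) = 6.791e-05 × 852 × (7.96/20.89) = 0.02205 m³/day.

0.0220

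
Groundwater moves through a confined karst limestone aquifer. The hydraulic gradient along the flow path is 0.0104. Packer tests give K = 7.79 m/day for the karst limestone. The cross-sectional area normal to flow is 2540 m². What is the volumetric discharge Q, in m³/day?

Hydraulic gradient i = 0.0104.
Darcy's law: Q = K · A · i = 7.790 × 2540 × 0.01040 = 205.8 m³/day.

206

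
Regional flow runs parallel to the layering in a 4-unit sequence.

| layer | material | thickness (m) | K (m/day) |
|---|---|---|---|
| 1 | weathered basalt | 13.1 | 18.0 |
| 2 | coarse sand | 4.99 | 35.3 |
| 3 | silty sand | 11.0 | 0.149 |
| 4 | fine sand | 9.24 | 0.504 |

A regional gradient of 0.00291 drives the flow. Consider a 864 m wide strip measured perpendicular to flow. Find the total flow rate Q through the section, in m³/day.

1050

Flow is parallel to layering, so each bed carries its own Darcy discharge and the transmissivities add.
Σ(K_i·b_i) = 18.0×13.1 + 35.3×4.99 + 0.149×11.0 + 0.504×9.24 = 418.2 m²/day.
Hydraulic gradient i = 0.00291.
Q = Σ(K_i·b_i) · W · i = 418.2 × 864 × 0.002910 = 1052 m³/day.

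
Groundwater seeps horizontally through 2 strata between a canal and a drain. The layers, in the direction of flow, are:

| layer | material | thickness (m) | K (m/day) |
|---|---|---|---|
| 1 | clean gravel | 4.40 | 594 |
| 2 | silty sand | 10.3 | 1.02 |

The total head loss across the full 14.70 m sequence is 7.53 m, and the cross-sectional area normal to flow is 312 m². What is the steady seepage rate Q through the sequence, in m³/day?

232

Flow is perpendicular to layering, so the layers act in series and the equivalent K is the thickness-weighted harmonic mean.
Total thickness L = 4.40 + 10.3 = 14.70 m.
Σ(b_i/K_i) = 4.40/594 + 10.3/1.02 = 10.11 d.
K_eq = L / Σ(b_i/K_i) = 14.70 / 10.11 = 1.455 m/day.
Q = K_eq · A · (Δh/L) = 1.455 × 312 × (7.53/14.70) = 232.5 m³/day.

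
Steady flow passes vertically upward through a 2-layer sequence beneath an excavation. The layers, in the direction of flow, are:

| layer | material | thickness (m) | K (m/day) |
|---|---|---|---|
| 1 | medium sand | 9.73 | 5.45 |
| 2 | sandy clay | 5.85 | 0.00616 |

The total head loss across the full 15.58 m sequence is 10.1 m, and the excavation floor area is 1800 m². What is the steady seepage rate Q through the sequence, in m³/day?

19.1

Flow is perpendicular to layering, so the layers act in series and the equivalent K is the thickness-weighted harmonic mean.
Total thickness L = 9.73 + 5.85 = 15.58 m.
Σ(b_i/K_i) = 9.73/5.45 + 5.85/0.00616 = 951.5 d.
K_eq = L / Σ(b_i/K_i) = 15.58 / 951.5 = 0.01637 m/day.
Q = K_eq · A · (Δh/L) = 0.01637 × 1800 × (10.1/15.58) = 19.11 m³/day.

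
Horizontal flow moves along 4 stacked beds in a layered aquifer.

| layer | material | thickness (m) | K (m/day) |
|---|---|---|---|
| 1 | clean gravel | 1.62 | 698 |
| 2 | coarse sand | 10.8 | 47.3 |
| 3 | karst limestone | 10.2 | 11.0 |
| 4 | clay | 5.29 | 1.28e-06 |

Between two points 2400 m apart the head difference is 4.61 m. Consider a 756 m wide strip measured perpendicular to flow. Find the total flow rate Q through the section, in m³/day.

Flow is parallel to layering, so each bed carries its own Darcy discharge and the transmissivities add.
Σ(K_i·b_i) = 698×1.62 + 47.3×10.8 + 11.0×10.2 + 1.28e-06×5.29 = 1754 m²/day.
Hydraulic gradient i = Δh / L = 4.61 / 2400 = 0.001921.
Q = Σ(K_i·b_i) · W · i = 1754 × 756 × 0.001921 = 2547 m³/day.

2550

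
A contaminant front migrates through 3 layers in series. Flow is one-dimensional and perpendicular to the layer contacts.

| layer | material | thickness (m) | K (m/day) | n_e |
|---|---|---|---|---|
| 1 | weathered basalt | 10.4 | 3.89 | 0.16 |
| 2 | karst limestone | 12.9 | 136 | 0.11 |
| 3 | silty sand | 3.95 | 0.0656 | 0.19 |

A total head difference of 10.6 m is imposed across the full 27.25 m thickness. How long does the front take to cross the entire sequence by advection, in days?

With flow normal to the layers, continuity requires the same specific discharge q through every layer.
Σ(b_i/K_i) = 10.4/3.89 + 12.9/136 + 3.95/0.0656 = 62.98 d.
q = Δh / Σ(b_i/K_i) = 10.6 / 62.98 = 0.1683 m/day.
In each layer the seepage velocity is v_i = q/n_i, so the layer transit time is t_i = b_i·n_i / q:
  layer 1 (weathered basalt): t_1 = 10.4 × 0.16 / 0.1683 = 9.887 d
  layer 2 (karst limestone): t_2 = 12.9 × 0.11 / 0.1683 = 8.431 d
  layer 3 (silty sand): t_3 = 3.95 × 0.19 / 0.1683 = 4.459 d
Total t = Σ t_i = 22.78 days.

22.8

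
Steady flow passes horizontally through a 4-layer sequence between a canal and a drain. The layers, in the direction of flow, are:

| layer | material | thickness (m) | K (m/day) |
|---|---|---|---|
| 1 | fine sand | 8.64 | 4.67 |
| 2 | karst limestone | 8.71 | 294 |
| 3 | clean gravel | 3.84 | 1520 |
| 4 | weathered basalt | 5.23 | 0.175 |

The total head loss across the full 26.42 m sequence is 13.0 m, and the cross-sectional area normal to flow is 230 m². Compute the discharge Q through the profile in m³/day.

Flow is perpendicular to layering, so the layers act in series and the equivalent K is the thickness-weighted harmonic mean.
Total thickness L = 8.64 + 8.71 + 3.84 + 5.23 = 26.42 m.
Σ(b_i/K_i) = 8.64/4.67 + 8.71/294 + 3.84/1520 + 5.23/0.175 = 31.77 d.
K_eq = L / Σ(b_i/K_i) = 26.42 / 31.77 = 0.8317 m/day.
Q = K_eq · A · (Δh/L) = 0.8317 × 230 × (13.0/26.42) = 94.12 m³/day.

94.1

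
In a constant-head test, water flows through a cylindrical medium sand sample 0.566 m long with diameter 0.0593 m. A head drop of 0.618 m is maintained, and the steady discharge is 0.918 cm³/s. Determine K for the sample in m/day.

Cross-sectional area A = π·(d/2)² = π × (0.0593/2)² = 0.002762 m².
Convert discharge: 0.918 cm³/s = 9.180e-07 m³/s.
Darcy's law rearranged: K = Q·L / (A·Δh) = 9.180e-07 × 0.566 / (0.002762 × 0.618) = 0.0003044 m/s = 26.30 m/day.

26.3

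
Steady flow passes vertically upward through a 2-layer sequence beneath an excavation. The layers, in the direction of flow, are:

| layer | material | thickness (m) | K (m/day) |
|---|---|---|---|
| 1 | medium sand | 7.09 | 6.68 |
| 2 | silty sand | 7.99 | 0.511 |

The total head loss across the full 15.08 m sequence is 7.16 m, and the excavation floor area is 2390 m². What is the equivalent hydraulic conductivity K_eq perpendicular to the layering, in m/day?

0.903

Flow is perpendicular to layering, so the layers act in series and the equivalent K is the thickness-weighted harmonic mean.
Total thickness L = 7.09 + 7.99 = 15.08 m.
Σ(b_i/K_i) = 7.09/6.68 + 7.99/0.511 = 16.70 d.
K_eq = L / Σ(b_i/K_i) = 15.08 / 16.70 = 0.9031 m/day.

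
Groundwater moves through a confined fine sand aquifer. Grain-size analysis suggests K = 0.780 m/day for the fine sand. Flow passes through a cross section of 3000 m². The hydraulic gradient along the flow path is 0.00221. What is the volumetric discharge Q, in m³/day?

Hydraulic gradient i = 0.00221.
Darcy's law: Q = K · A · i = 0.7800 × 3000 × 0.002210 = 5.171 m³/day.

5.17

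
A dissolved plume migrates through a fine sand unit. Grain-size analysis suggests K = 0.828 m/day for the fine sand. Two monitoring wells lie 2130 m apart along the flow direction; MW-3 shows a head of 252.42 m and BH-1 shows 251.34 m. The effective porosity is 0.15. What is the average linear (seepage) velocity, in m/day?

0.00280

Hydraulic gradient i = (252.42 − 251.34) / 2130 = 1.08 / 2130 = 0.0005070.
Darcy flux q = K · i = 0.8280 × 0.0005070 = 0.0004198 m/day.
Seepage velocity v = q / n_e = 0.0004198 / 0.15 = 0.002799 m/day.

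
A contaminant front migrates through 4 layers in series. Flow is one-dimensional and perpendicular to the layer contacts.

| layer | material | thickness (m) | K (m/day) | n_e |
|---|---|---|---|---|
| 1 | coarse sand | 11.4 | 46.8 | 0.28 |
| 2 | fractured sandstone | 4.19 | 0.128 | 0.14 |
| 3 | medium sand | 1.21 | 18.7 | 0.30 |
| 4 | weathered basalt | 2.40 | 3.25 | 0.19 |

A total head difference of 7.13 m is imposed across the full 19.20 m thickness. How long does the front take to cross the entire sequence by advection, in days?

21.8

With flow normal to the layers, continuity requires the same specific discharge q through every layer.
Σ(b_i/K_i) = 11.4/46.8 + 4.19/0.128 + 1.21/18.7 + 2.40/3.25 = 33.78 d.
q = Δh / Σ(b_i/K_i) = 7.13 / 33.78 = 0.2111 m/day.
In each layer the seepage velocity is v_i = q/n_i, so the layer transit time is t_i = b_i·n_i / q:
  layer 1 (coarse sand): t_1 = 11.4 × 0.28 / 0.2111 = 15.12 d
  layer 2 (fractured sandstone): t_2 = 4.19 × 0.14 / 0.2111 = 2.779 d
  layer 3 (medium sand): t_3 = 1.21 × 0.30 / 0.2111 = 1.720 d
  layer 4 (weathered basalt): t_4 = 2.40 × 0.19 / 0.2111 = 2.160 d
Total t = Σ t_i = 21.78 days.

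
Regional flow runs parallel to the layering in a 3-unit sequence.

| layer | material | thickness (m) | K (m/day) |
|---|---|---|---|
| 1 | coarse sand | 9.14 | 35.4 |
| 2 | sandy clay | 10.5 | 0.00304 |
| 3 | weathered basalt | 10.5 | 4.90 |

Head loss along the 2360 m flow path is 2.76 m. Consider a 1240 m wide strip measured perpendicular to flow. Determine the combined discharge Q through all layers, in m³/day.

Flow is parallel to layering, so each bed carries its own Darcy discharge and the transmissivities add.
Σ(K_i·b_i) = 35.4×9.14 + 0.00304×10.5 + 4.90×10.5 = 375.0 m²/day.
Hydraulic gradient i = Δh / L = 2.76 / 2360 = 0.001169.
Q = Σ(K_i·b_i) · W · i = 375.0 × 1240 × 0.001169 = 543.9 m³/day.

544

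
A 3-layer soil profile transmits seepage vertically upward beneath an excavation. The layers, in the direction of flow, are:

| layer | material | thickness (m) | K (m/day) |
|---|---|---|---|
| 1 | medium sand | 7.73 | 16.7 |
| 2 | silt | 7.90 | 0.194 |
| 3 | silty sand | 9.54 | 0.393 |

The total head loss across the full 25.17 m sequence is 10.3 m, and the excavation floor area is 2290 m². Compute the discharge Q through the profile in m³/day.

360

Flow is perpendicular to layering, so the layers act in series and the equivalent K is the thickness-weighted harmonic mean.
Total thickness L = 7.73 + 7.90 + 9.54 = 25.17 m.
Σ(b_i/K_i) = 7.73/16.7 + 7.90/0.194 + 9.54/0.393 = 65.46 d.
K_eq = L / Σ(b_i/K_i) = 25.17 / 65.46 = 0.3845 m/day.
Q = K_eq · A · (Δh/L) = 0.3845 × 2290 × (10.3/25.17) = 360.3 m³/day.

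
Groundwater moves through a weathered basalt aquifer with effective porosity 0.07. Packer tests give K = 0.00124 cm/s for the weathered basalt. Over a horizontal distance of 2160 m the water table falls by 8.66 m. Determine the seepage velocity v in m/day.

Convert K: 0.00124 cm/s × 864 = 1.071 m/day.
Hydraulic gradient i = Δh / L = 8.66 / 2160 = 0.004009.
Darcy flux q = K · i = 1.071 × 0.004009 = 0.004295 m/day.
Seepage velocity v = q / n_e = 0.004295 / 0.07 = 0.06136 m/day.

0.0614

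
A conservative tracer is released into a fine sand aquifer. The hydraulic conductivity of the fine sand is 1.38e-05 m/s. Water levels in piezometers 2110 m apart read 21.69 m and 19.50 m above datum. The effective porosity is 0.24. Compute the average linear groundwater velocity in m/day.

0.00516

Convert K: 1.38e-05 m/s × 86400 = 1.192 m/day.
Hydraulic gradient i = (21.69 − 19.50) / 2110 = 2.19 / 2110 = 0.001038.
Darcy flux q = K · i = 1.192 × 0.001038 = 0.001238 m/day.
Seepage velocity v = q / n_e = 0.001238 / 0.24 = 0.005156 m/day.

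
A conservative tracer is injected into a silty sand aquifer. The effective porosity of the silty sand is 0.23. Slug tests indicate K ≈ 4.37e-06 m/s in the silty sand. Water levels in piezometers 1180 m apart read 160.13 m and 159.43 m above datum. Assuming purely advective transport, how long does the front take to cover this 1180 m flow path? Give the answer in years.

Convert K: 4.37e-06 m/s × 86400 = 0.3776 m/day.
Hydraulic gradient i = (160.13 − 159.43) / 1180 = 0.7 / 1180 = 0.0005932.
Darcy flux q = K · i = 0.3776 × 0.0005932 = 0.0002240 m/day.
Seepage velocity v = q / n_e = 0.0002240 / 0.23 = 0.0009738 m/day.
Travel time t = L / v = 1180 / 0.0009738 = 1.212e+06 days = 3317 years.

3320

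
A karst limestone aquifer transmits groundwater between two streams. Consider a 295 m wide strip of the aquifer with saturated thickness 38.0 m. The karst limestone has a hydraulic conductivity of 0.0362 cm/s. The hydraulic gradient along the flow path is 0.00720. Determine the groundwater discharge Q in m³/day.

Convert K: 0.0362 cm/s × 864 = 31.28 m/day.
Cross-sectional area A = 295 × 38.0 = 11210 m².
Hydraulic gradient i = 0.00720.
Darcy's law: Q = K · A · i = 31.28 × 11210 × 0.007200 = 2524 m³/day.

2520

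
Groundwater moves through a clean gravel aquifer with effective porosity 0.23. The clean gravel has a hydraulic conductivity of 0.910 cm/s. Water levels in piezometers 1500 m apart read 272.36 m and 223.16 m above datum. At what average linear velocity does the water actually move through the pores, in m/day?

Convert K: 0.910 cm/s × 864 = 786.2 m/day.
Hydraulic gradient i = (272.36 − 223.16) / 1500 = 49.2 / 1500 = 0.03280.
Darcy flux q = K · i = 786.2 × 0.03280 = 25.79 m/day.
Seepage velocity v = q / n_e = 25.79 / 0.23 = 112.1 m/day.

112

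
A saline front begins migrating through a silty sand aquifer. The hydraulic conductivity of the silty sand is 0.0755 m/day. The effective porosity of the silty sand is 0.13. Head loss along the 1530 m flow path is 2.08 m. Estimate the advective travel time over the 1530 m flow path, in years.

Hydraulic gradient i = Δh / L = 2.08 / 1530 = 0.001359.
Darcy flux q = K · i = 0.07550 × 0.001359 = 0.0001026 m/day.
Seepage velocity v = q / n_e = 0.0001026 / 0.13 = 0.0007895 m/day.
Travel time t = L / v = 1530 / 0.0007895 = 1.938e+06 days = 5305 years.

5310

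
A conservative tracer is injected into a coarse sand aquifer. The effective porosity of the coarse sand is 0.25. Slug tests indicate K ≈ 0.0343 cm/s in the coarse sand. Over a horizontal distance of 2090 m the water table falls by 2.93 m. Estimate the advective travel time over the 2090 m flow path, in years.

Convert K: 0.0343 cm/s × 864 = 29.64 m/day.
Hydraulic gradient i = Δh / L = 2.93 / 2090 = 0.001402.
Darcy flux q = K · i = 29.64 × 0.001402 = 0.04155 m/day.
Seepage velocity v = q / n_e = 0.04155 / 0.25 = 0.1662 m/day.
Travel time t = L / v = 2090 / 0.1662 = 12576 days = 34.43 years.

34.4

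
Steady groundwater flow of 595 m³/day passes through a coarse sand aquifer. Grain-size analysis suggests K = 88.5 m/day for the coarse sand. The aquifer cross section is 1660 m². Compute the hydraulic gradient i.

0.00405

From Q = K·A·i, i = Q / (K·A) = 595 / (88.50 × 1660) = 0.004050.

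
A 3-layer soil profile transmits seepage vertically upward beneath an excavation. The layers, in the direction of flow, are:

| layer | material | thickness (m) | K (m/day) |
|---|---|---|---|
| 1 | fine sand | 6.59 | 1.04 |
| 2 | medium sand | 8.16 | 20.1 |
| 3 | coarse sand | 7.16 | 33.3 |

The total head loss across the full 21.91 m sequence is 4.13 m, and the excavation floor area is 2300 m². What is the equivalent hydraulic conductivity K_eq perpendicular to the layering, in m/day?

3.15

Flow is perpendicular to layering, so the layers act in series and the equivalent K is the thickness-weighted harmonic mean.
Total thickness L = 6.59 + 8.16 + 7.16 = 21.91 m.
Σ(b_i/K_i) = 6.59/1.04 + 8.16/20.1 + 7.16/33.3 = 6.958 d.
K_eq = L / Σ(b_i/K_i) = 21.91 / 6.958 = 3.149 m/day.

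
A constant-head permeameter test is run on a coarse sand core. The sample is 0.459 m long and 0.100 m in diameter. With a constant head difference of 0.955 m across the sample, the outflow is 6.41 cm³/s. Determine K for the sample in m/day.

Cross-sectional area A = π·(d/2)² = π × (0.100/2)² = 0.007854 m².
Convert discharge: 6.41 cm³/s = 6.410e-06 m³/s.
Darcy's law rearranged: K = Q·L / (A·Δh) = 6.410e-06 × 0.459 / (0.007854 × 0.955) = 0.0003923 m/s = 33.89 m/day.

33.9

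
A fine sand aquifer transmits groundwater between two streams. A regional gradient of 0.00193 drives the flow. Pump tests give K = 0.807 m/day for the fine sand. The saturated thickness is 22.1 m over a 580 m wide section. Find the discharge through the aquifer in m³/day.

20.0

Cross-sectional area A = 580 × 22.1 = 12818 m².
Hydraulic gradient i = 0.00193.
Darcy's law: Q = K · A · i = 0.8070 × 12818 × 0.001930 = 19.96 m³/day.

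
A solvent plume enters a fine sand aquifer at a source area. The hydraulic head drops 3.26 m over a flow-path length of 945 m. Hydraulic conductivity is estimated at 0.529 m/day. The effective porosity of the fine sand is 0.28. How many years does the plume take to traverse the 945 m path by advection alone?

Hydraulic gradient i = Δh / L = 3.26 / 945 = 0.003450.
Darcy flux q = K · i = 0.5290 × 0.003450 = 0.001825 m/day.
Seepage velocity v = q / n_e = 0.001825 / 0.28 = 0.006518 m/day.
Travel time t = L / v = 945 / 0.006518 = 1.450e+05 days = 397.0 years.

397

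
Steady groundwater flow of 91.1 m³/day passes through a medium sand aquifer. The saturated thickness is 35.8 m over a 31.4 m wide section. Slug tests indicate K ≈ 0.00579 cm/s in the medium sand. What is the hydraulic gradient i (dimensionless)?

Convert K: 0.00579 cm/s × 864 = 5.003 m/day.
Cross-sectional area A = 31.4 × 35.8 = 1124 m².
From Q = K·A·i, i = Q / (K·A) = 91.1 / (5.003 × 1124) = 0.01620.

0.0162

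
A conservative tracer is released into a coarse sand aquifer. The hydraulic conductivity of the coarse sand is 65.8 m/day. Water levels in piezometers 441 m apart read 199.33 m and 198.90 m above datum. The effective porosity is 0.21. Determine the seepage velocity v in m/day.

0.306

Hydraulic gradient i = (199.33 − 198.90) / 441 = 0.43 / 441 = 0.0009751.
Darcy flux q = K · i = 65.80 × 0.0009751 = 0.06416 m/day.
Seepage velocity v = q / n_e = 0.06416 / 0.21 = 0.3055 m/day.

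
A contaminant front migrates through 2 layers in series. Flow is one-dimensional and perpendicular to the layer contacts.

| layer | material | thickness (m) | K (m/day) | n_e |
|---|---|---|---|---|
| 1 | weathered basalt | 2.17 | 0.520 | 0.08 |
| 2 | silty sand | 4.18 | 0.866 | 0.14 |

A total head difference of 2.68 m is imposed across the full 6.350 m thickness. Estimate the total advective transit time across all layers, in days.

2.55

With flow normal to the layers, continuity requires the same specific discharge q through every layer.
Σ(b_i/K_i) = 2.17/0.520 + 4.18/0.866 = 9.000 d.
q = Δh / Σ(b_i/K_i) = 2.68 / 9.000 = 0.2978 m/day.
In each layer the seepage velocity is v_i = q/n_i, so the layer transit time is t_i = b_i·n_i / q:
  layer 1 (weathered basalt): t_1 = 2.17 × 0.08 / 0.2978 = 0.5830 d
  layer 2 (silty sand): t_2 = 4.18 × 0.14 / 0.2978 = 1.965 d
Total t = Σ t_i = 2.548 days.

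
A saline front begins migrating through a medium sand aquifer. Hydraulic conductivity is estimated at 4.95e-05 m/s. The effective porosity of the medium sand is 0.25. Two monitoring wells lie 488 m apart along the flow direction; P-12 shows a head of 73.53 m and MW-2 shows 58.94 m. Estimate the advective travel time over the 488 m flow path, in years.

2.61

Convert K: 4.95e-05 m/s × 86400 = 4.277 m/day.
Hydraulic gradient i = (73.53 − 58.94) / 488 = 14.59 / 488 = 0.02990.
Darcy flux q = K · i = 4.277 × 0.02990 = 0.1279 m/day.
Seepage velocity v = q / n_e = 0.1279 / 0.25 = 0.5115 m/day.
Travel time t = L / v = 488 / 0.5115 = 954.1 days = 2.612 years.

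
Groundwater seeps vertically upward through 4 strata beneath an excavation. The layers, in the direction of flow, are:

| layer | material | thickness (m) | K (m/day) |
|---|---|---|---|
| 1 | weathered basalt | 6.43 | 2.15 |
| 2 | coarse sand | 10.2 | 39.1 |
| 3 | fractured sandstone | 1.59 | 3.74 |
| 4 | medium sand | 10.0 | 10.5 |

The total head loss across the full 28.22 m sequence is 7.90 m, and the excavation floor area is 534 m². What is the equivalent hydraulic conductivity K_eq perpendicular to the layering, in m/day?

Flow is perpendicular to layering, so the layers act in series and the equivalent K is the thickness-weighted harmonic mean.
Total thickness L = 6.43 + 10.2 + 1.59 + 10.0 = 28.22 m.
Σ(b_i/K_i) = 6.43/2.15 + 10.2/39.1 + 1.59/3.74 + 10.0/10.5 = 4.629 d.
K_eq = L / Σ(b_i/K_i) = 28.22 / 4.629 = 6.096 m/day.

6.10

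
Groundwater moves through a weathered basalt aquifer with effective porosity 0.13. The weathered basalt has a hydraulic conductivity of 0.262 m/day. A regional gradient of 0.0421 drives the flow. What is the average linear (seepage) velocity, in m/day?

Hydraulic gradient i = 0.0421.
Darcy flux q = K · i = 0.2620 × 0.04210 = 0.01103 m/day.
Seepage velocity v = q / n_e = 0.01103 / 0.13 = 0.08485 m/day.

0.0848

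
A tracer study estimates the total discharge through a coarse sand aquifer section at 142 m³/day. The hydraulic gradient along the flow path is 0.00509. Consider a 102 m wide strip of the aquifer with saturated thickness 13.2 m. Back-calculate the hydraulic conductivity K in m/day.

20.7

Cross-sectional area A = 102 × 13.2 = 1346 m².
Hydraulic gradient i = 0.00509.
From Q = K·A·i, K = Q / (A·i) = 142 / (1346 × 0.005090) = 20.72 m/day.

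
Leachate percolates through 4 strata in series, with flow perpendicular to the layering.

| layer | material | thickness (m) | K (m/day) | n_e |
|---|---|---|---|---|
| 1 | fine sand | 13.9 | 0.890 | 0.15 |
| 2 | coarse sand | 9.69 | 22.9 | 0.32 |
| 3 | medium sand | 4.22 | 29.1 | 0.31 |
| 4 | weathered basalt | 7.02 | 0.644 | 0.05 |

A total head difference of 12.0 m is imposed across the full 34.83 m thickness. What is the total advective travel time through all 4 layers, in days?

With flow normal to the layers, continuity requires the same specific discharge q through every layer.
Σ(b_i/K_i) = 13.9/0.890 + 9.69/22.9 + 4.22/29.1 + 7.02/0.644 = 27.09 d.
q = Δh / Σ(b_i/K_i) = 12.0 / 27.09 = 0.4430 m/day.
In each layer the seepage velocity is v_i = q/n_i, so the layer transit time is t_i = b_i·n_i / q:
  layer 1 (fine sand): t_1 = 13.9 × 0.15 / 0.4430 = 4.706 d
  layer 2 (coarse sand): t_2 = 9.69 × 0.32 / 0.4430 = 6.999 d
  layer 3 (medium sand): t_3 = 4.22 × 0.31 / 0.4430 = 2.953 d
  layer 4 (weathered basalt): t_4 = 7.02 × 0.05 / 0.4430 = 0.7923 d
Total t = Σ t_i = 15.45 days.

15.5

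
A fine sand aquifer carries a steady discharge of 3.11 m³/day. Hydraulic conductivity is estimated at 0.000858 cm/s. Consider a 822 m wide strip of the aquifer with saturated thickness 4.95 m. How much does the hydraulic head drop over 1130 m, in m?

1.17

Convert K: 0.000858 cm/s × 864 = 0.7413 m/day.
Cross-sectional area A = 822 × 4.95 = 4069 m².
From Q = K·A·i, i = Q / (K·A) = 3.11 / (0.7413 × 4069) = 0.001031.
Head loss Δh = i · L = 0.001031 × 1130 = 1.165 m.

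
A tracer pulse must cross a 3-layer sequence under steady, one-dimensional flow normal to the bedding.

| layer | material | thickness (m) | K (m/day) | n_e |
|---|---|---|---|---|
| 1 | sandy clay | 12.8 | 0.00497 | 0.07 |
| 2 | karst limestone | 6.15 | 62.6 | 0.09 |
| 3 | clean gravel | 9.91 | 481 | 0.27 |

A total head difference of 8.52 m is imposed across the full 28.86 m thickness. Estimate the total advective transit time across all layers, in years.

With flow normal to the layers, continuity requires the same specific discharge q through every layer.
Σ(b_i/K_i) = 12.8/0.00497 + 6.15/62.6 + 9.91/481 = 2576 d.
q = Δh / Σ(b_i/K_i) = 8.52 / 2576 = 0.003308 m/day.
In each layer the seepage velocity is v_i = q/n_i, so the layer transit time is t_i = b_i·n_i / q:
  layer 1 (sandy clay): t_1 = 12.8 × 0.07 / 0.003308 = 270.9 d
  layer 2 (karst limestone): t_2 = 6.15 × 0.09 / 0.003308 = 167.3 d
  layer 3 (clean gravel): t_3 = 9.91 × 0.27 / 0.003308 = 808.9 d
Total t = Σ t_i = 1247 days = 3.414 years.

3.41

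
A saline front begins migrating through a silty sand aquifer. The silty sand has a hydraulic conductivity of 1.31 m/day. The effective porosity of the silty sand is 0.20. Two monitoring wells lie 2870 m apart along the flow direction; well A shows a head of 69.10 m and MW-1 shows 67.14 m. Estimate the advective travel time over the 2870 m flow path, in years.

Hydraulic gradient i = (69.10 − 67.14) / 2870 = 1.96 / 2870 = 0.0006829.
Darcy flux q = K · i = 1.310 × 0.0006829 = 0.0008946 m/day.
Seepage velocity v = q / n_e = 0.0008946 / 0.20 = 0.004473 m/day.
Travel time t = L / v = 2870 / 0.004473 = 6.416e+05 days = 1757 years.

1760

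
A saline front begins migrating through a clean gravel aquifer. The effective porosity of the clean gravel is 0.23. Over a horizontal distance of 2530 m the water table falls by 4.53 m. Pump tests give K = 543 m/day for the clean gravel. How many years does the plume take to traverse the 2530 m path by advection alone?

1.64

Hydraulic gradient i = Δh / L = 4.53 / 2530 = 0.001791.
Darcy flux q = K · i = 543.0 × 0.001791 = 0.9722 m/day.
Seepage velocity v = q / n_e = 0.9722 / 0.23 = 4.227 m/day.
Travel time t = L / v = 2530 / 4.227 = 598.5 days = 1.639 years.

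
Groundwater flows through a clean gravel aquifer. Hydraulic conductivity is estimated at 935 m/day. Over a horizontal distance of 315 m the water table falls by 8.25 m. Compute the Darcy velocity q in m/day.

24.5

Hydraulic gradient i = Δh / L = 8.25 / 315 = 0.02619.
Specific discharge q = K · i = 935.0 × 0.02619 = 24.49 m/day.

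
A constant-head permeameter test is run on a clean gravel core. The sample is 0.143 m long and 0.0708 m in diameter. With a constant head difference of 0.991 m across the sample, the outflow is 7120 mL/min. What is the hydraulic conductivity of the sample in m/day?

376

Cross-sectional area A = π·(d/2)² = π × (0.0708/2)² = 0.003937 m².
Convert discharge: 7120 mL/min = 0.0001187 m³/s.
Darcy's law rearranged: K = Q·L / (A·Δh) = 0.0001187 × 0.143 / (0.003937 × 0.991) = 0.004349 m/s = 375.8 m/day.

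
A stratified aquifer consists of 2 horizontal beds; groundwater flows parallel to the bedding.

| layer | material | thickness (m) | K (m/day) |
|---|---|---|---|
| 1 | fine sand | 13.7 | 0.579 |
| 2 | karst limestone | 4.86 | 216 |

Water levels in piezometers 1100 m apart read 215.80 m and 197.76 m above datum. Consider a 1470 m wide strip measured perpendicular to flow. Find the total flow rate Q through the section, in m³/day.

Flow is parallel to layering, so each bed carries its own Darcy discharge and the transmissivities add.
Σ(K_i·b_i) = 0.579×13.7 + 216×4.86 = 1058 m²/day.
Hydraulic gradient i = (215.80 − 197.76) / 1100 = 18.04 / 1100 = 0.01640.
Q = Σ(K_i·b_i) · W · i = 1058 × 1470 × 0.01640 = 25499 m³/day.

25500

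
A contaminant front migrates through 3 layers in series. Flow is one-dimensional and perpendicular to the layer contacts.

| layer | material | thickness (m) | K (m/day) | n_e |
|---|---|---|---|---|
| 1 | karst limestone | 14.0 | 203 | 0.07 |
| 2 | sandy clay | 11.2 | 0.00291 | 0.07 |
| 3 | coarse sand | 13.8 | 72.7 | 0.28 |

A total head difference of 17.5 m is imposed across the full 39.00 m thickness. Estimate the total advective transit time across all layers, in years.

3.39

With flow normal to the layers, continuity requires the same specific discharge q through every layer.
Σ(b_i/K_i) = 14.0/203 + 11.2/0.00291 + 13.8/72.7 = 3849 d.
q = Δh / Σ(b_i/K_i) = 17.5 / 3849 = 0.004547 m/day.
In each layer the seepage velocity is v_i = q/n_i, so the layer transit time is t_i = b_i·n_i / q:
  layer 1 (karst limestone): t_1 = 14.0 × 0.07 / 0.004547 = 215.5 d
  layer 2 (sandy clay): t_2 = 11.2 × 0.07 / 0.004547 = 172.4 d
  layer 3 (coarse sand): t_3 = 13.8 × 0.28 / 0.004547 = 849.9 d
Total t = Σ t_i = 1238 days = 3.389 years.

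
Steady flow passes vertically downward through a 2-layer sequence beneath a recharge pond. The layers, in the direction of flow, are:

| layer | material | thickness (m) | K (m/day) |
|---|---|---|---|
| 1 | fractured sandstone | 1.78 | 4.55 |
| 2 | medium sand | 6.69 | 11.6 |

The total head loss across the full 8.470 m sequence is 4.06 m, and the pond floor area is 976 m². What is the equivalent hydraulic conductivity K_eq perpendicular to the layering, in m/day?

8.75

Flow is perpendicular to layering, so the layers act in series and the equivalent K is the thickness-weighted harmonic mean.
Total thickness L = 1.78 + 6.69 = 8.470 m.
Σ(b_i/K_i) = 1.78/4.55 + 6.69/11.6 = 0.9679 d.
K_eq = L / Σ(b_i/K_i) = 8.470 / 0.9679 = 8.751 m/day.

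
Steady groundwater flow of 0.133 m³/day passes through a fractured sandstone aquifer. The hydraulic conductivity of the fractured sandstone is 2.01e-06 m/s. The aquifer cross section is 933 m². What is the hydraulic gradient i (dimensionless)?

Convert K: 2.01e-06 m/s × 86400 = 0.1737 m/day.
From Q = K·A·i, i = Q / (K·A) = 0.133 / (0.1737 × 933.0) = 0.0008208.

0.000821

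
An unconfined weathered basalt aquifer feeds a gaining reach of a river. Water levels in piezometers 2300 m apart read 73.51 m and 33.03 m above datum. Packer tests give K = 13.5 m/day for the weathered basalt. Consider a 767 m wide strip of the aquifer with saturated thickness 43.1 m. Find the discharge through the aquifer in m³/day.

7850

Cross-sectional area A = 767 × 43.1 = 33058 m².
Hydraulic gradient i = (73.51 − 33.03) / 2300 = 40.48 / 2300 = 0.01760.
Darcy's law: Q = K · A · i = 13.50 × 33058 × 0.01760 = 7855 m³/day.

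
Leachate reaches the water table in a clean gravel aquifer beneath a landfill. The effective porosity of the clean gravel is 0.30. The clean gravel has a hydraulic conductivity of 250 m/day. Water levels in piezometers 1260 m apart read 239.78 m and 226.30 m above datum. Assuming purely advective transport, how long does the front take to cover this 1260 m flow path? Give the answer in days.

141

Hydraulic gradient i = (239.78 − 226.30) / 1260 = 13.48 / 1260 = 0.01070.
Darcy flux q = K · i = 250.0 × 0.01070 = 2.675 m/day.
Seepage velocity v = q / n_e = 2.675 / 0.30 = 8.915 m/day.
Travel time t = L / v = 1260 / 8.915 = 141.3 days.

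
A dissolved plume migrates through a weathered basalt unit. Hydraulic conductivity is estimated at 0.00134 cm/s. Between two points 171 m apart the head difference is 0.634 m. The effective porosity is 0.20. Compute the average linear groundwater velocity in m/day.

Convert K: 0.00134 cm/s × 864 = 1.158 m/day.
Hydraulic gradient i = Δh / L = 0.634 / 171 = 0.003708.
Darcy flux q = K · i = 1.158 × 0.003708 = 0.004293 m/day.
Seepage velocity v = q / n_e = 0.004293 / 0.20 = 0.02146 m/day.

0.0215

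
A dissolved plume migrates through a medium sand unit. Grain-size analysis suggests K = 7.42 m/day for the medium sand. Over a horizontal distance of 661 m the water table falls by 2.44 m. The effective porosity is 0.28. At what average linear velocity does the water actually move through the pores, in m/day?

0.0978

Hydraulic gradient i = Δh / L = 2.44 / 661 = 0.003691.
Darcy flux q = K · i = 7.420 × 0.003691 = 0.02739 m/day.
Seepage velocity v = q / n_e = 0.02739 / 0.28 = 0.09782 m/day.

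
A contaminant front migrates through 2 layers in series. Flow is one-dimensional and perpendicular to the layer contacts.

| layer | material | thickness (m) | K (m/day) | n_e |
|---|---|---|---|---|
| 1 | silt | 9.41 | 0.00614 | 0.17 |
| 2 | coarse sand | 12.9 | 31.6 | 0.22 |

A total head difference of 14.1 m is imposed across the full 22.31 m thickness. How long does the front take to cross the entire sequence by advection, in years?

1.32

With flow normal to the layers, continuity requires the same specific discharge q through every layer.
Σ(b_i/K_i) = 9.41/0.00614 + 12.9/31.6 = 1533 d.
q = Δh / Σ(b_i/K_i) = 14.1 / 1533 = 0.009198 m/day.
In each layer the seepage velocity is v_i = q/n_i, so the layer transit time is t_i = b_i·n_i / q:
  layer 1 (silt): t_1 = 9.41 × 0.17 / 0.009198 = 173.9 d
  layer 2 (coarse sand): t_2 = 12.9 × 0.22 / 0.009198 = 308.6 d
Total t = Σ t_i = 482.5 days = 1.321 years.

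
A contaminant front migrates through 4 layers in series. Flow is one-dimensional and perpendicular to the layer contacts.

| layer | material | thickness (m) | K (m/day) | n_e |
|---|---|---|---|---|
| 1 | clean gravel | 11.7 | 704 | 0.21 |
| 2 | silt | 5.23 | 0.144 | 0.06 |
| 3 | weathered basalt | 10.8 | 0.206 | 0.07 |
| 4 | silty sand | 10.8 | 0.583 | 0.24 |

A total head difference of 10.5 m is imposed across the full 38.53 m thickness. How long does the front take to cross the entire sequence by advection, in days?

With flow normal to the layers, continuity requires the same specific discharge q through every layer.
Σ(b_i/K_i) = 11.7/704 + 5.23/0.144 + 10.8/0.206 + 10.8/0.583 = 107.3 d.
q = Δh / Σ(b_i/K_i) = 10.5 / 107.3 = 0.09787 m/day.
In each layer the seepage velocity is v_i = q/n_i, so the layer transit time is t_i = b_i·n_i / q:
  layer 1 (clean gravel): t_1 = 11.7 × 0.21 / 0.09787 = 25.11 d
  layer 2 (silt): t_2 = 5.23 × 0.06 / 0.09787 = 3.206 d
  layer 3 (weathered basalt): t_3 = 10.8 × 0.07 / 0.09787 = 7.725 d
  layer 4 (silty sand): t_4 = 10.8 × 0.24 / 0.09787 = 26.48 d
Total t = Σ t_i = 62.52 days.

62.5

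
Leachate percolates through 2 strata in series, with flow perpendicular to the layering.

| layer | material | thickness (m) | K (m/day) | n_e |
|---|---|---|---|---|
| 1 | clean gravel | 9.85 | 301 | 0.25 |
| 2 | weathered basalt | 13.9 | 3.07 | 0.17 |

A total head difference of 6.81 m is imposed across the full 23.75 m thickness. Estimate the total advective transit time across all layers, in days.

3.23

With flow normal to the layers, continuity requires the same specific discharge q through every layer.
Σ(b_i/K_i) = 9.85/301 + 13.9/3.07 = 4.560 d.
q = Δh / Σ(b_i/K_i) = 6.81 / 4.560 = 1.493 m/day.
In each layer the seepage velocity is v_i = q/n_i, so the layer transit time is t_i = b_i·n_i / q:
  layer 1 (clean gravel): t_1 = 9.85 × 0.25 / 1.493 = 1.649 d
  layer 2 (weathered basalt): t_2 = 13.9 × 0.17 / 1.493 = 1.582 d
Total t = Σ t_i = 3.231 days.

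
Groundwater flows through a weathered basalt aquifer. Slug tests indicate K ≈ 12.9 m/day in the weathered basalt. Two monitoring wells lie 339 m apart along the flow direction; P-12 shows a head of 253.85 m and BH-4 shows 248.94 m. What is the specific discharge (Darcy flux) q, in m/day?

0.187

Hydraulic gradient i = (253.85 − 248.94) / 339 = 4.91 / 339 = 0.01448.
Specific discharge q = K · i = 12.90 × 0.01448 = 0.1868 m/day.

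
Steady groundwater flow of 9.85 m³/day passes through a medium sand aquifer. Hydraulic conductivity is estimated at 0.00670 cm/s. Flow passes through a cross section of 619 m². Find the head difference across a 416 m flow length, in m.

1.14

Convert K: 0.00670 cm/s × 864 = 5.789 m/day.
From Q = K·A·i, i = Q / (K·A) = 9.85 / (5.789 × 619.0) = 0.002749.
Head loss Δh = i · L = 0.002749 × 416 = 1.144 m.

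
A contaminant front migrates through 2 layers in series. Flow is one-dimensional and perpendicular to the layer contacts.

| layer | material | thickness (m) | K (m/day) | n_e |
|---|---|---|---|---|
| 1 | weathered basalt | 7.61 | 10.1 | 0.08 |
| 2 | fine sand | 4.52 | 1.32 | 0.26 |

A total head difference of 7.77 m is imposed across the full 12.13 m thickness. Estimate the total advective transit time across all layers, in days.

0.959

With flow normal to the layers, continuity requires the same specific discharge q through every layer.
Σ(b_i/K_i) = 7.61/10.1 + 4.52/1.32 = 4.178 d.
q = Δh / Σ(b_i/K_i) = 7.77 / 4.178 = 1.860 m/day.
In each layer the seepage velocity is v_i = q/n_i, so the layer transit time is t_i = b_i·n_i / q:
  layer 1 (weathered basalt): t_1 = 7.61 × 0.08 / 1.860 = 0.3273 d
  layer 2 (fine sand): t_2 = 4.52 × 0.26 / 1.860 = 0.6319 d
Total t = Σ t_i = 0.9592 days.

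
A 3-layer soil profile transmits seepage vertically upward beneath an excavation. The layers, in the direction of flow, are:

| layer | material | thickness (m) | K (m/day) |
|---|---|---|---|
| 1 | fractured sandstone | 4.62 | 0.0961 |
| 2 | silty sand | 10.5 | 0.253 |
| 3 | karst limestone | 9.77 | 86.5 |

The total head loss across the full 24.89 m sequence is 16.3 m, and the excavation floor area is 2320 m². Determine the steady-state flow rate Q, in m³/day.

422

Flow is perpendicular to layering, so the layers act in series and the equivalent K is the thickness-weighted harmonic mean.
Total thickness L = 4.62 + 10.5 + 9.77 = 24.89 m.
Σ(b_i/K_i) = 4.62/0.0961 + 10.5/0.253 + 9.77/86.5 = 89.69 d.
K_eq = L / Σ(b_i/K_i) = 24.89 / 89.69 = 0.2775 m/day.
Q = K_eq · A · (Δh/L) = 0.2775 × 2320 × (16.3/24.89) = 421.6 m³/day.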